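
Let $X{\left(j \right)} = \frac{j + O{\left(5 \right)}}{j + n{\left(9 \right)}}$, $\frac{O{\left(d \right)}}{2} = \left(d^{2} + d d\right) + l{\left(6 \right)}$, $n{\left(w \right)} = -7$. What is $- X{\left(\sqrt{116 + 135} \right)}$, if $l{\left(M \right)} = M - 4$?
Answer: $- \frac{979}{202} - \frac{111 \sqrt{251}}{202} \approx -13.552$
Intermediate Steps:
$l{\left(M \right)} = -4 + M$
$O{\left(d \right)} = 4 + 4 d^{2}$ ($O{\left(d \right)} = 2 \left(\left(d^{2} + d d\right) + \left(-4 + 6\right)\right) = 2 \left(\left(d^{2} + d^{2}\right) + 2\right) = 2 \left(2 d^{2} + 2\right) = 2 \left(2 + 2 d^{2}\right) = 4 + 4 d^{2}$)
$X{\left(j \right)} = \frac{104 + j}{-7 + j}$ ($X{\left(j \right)} = \frac{j + \left(4 + 4 \cdot 5^{2}\right)}{j - 7} = \frac{j + \left(4 + 4 \cdot 25\right)}{-7 + j} = \frac{j + \left(4 + 100\right)}{-7 + j} = \frac{j + 104}{-7 + j} = \frac{104 + j}{-7 + j}$)
$- X{\left(\sqrt{116 + 135} \right)} = - \frac{104 + \sqrt{116 + 135}}{-7 + \sqrt{116 + 135}} = - \frac{104 + \sqrt{251}}{-7 + \sqrt{251}}$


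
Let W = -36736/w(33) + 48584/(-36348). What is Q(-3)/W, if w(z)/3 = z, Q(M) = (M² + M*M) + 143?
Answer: -48279231/111674162 ≈ -0.43232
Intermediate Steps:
Q(M) = 143 + 2*M² (Q(M) = (M² + M²) + 143 = 2*M² + 143 = 143 + 2*M²)
w(z) = 3*z
W = -111674162/299871 (W = -36736/(3*33) + 48584/(-36348) = -36736/99 + 48584*(-1/36348) = -36736*1/99 - 12146/9087 = -36736/99 - 12146/9087 = -111674162/299871 ≈ -372.41)
Q(-3)/W = (143 + 2*(-3)²)/(-111674162/299871) = (143 + 2*9)*(-299871/111674162) = (143 + 18)*(-299871/111674162) = 161*(-299871/111674162) = -48279231/111674162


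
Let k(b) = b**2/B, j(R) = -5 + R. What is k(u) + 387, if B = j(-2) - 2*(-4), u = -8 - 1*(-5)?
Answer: 396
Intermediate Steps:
u = -3 (u = -8 + 5 = -3)
B = 1 (B = (-5 - 2) - 2*(-4) = -7 + 8 = 1)
k(b) = b**2 (k(b) = b**2/1 = 1*b**2 = b**2)
k(u) + 387 = (-3)**2 + 387 = 9 + 387 = 396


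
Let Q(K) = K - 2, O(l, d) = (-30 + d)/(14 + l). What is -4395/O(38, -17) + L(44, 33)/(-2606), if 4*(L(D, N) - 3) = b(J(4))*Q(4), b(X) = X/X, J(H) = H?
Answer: 1191150151/244964 ≈ 4862.6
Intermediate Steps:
O(l, d) = (-30 + d)/(14 + l)
Q(K) = -2 + K
b(X) = 1
L(D, N) = 7/2 (L(D, N) = 3 + (1*(-2 + 4))/4 = 3 + (1*2)/4 = 3 + (¼)*2 = 3 + ½ = 7/2)
-4395/O(38, -17) + L(44, 33)/(-2606) = -4395*(14 + 38)/(-30 - 17) + (7/2)/(-2606) = -4395/(-47/52) + (7/2)*(-1/2606) = -4395/((1/52)*(-47)) - 7/5212 = -4395/(-47/52) - 7/5212 = -4395*(-52/47) - 7/5212 = 228540/47 - 7/5212 = 1191150151/244964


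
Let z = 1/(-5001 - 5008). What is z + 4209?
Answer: 42127880/10009 ≈ 4209.0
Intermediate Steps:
z = -1/10009 (z = 1/(-10009) = -1/10009 ≈ -9.9910e-5)
z + 4209 = -1/10009 + 4209 = 42127880/10009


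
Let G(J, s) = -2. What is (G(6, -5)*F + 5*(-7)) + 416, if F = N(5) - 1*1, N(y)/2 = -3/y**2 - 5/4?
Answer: 9712/25 ≈ 388.48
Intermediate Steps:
N(y) = -5/2 - 6/y**2 (N(y) = 2*(-3/y**2 - 5/4) = 2*(-5/4 - 3/y**2) = -5/2 - 6/y**2)
F = -187/50 (F = (-5/2 - 6/5**2) - 1*1 = (-5/2 - 6*1/25) - 1 = (-5/2 - 6/25) - 1 = -137/50 - 1 = -187/50 ≈ -3.7400)
(G(6, -5)*F + 5*(-7)) + 416 = (-2*(-187/50) + 5*(-7)) + 416 = (187/25 - 35) + 416 = -688/25 + 416 = 9712/25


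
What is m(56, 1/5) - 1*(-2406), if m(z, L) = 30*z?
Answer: 4086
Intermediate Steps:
m(56, 1/5) - 1*(-2406) = 30*56 - 1*(-2406) = 1680 + 2406 = 4086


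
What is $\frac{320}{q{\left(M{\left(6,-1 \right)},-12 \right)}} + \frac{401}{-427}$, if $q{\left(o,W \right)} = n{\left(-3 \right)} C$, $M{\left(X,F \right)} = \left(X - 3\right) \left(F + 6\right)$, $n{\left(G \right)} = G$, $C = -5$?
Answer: $\frac{26125}{1281} \approx 20.394$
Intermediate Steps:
$M{\left(X,F \right)} = \left(-3 + X\right) \left(6 + F\right)$
$q{\left(o,W \right)} = 15$ ($q{\left(o,W \right)} = \left(-3\right) \left(-5\right) = 15$)
$\frac{320}{q{\left(M{\left(6,-1 \right)},-12 \right)}} + \frac{401}{-427} = \frac{320}{15} + \frac{401}{-427} = 320 \cdot \frac{1}{15} + 401 \left(- \frac{1}{427}\right) = \frac{64}{3} - \frac{401}{427} = \frac{26125}{1281}$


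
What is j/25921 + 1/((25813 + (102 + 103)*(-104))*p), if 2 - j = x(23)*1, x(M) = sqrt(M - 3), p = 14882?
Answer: 19107939/247600450678 - 2*sqrt(5)/25921 ≈ -9.5357e-5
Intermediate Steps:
x(M) = sqrt(-3 + M)
j = 2 - 2*sqrt(5) (j = 2 - sqrt(-3 + 23) = 2 - sqrt(20) = 2 - 2*sqrt(5) ≈ -2.4721)
j/25921 + 1/((25813 + (102 + 103)*(-104))*p) = (2 - 2*sqrt(5))/25921 + 1/((25813 + (102 + 103)*(-104))*14882) = (2 - 2*sqrt(5))*(1/25921) + (1/14882)/(25813 + 205*(-104)) = (2/25921 - 2*sqrt(5)/25921) + (1/14882)/(25813 - 21320) = (2/25921 - 2*sqrt(5)/25921) + (1/14882)/4493 = (2/25921 - 2*sqrt(5)/25921) + (1/4493)*(1/14882) = (2/25921 - 2*sqrt(5)/25921) + 1/66864826 = 19107939/247600450678 - 2*sqrt(5)/25921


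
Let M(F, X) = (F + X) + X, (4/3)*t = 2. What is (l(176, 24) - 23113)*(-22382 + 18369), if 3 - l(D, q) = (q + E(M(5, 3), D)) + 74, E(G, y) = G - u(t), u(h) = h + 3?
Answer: 186319577/2 ≈ 9.3160e+7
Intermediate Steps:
t = 3/2 (t = (3/4)*2 = 3/2 ≈ 1.5000)
u(h) = 3 + h
M(F, X) = F + 2*X
E(G, y) = -9/2 + G (E(G, y) = G - (3 + 3/2) = G - 1*9/2 = G - 9/2 = -9/2 + G)
l(D, q) = -155/2 - q (l(D, q) = 3 - ((q + (-9/2 + (5 + 2*3))) + 74) = 3 - ((q + (-9/2 + (5 + 6))) + 74) = 3 - ((q + (-9/2 + 11)) + 74) = 3 - ((q + 13/2) + 74) = 3 - ((13/2 + q) + 74) = 3 - (161/2 + q) = 3 + (-161/2 - q) = -155/2 - q)
(l(176, 24) - 23113)*(-22382 + 18369) = ((-155/2 - 1*24) - 23113)*(-22382 + 18369) = ((-155/2 - 24) - 23113)*(-4013) = (-203/2 - 23113)*(-4013) = -46429/2*(-4013) = 186319577/2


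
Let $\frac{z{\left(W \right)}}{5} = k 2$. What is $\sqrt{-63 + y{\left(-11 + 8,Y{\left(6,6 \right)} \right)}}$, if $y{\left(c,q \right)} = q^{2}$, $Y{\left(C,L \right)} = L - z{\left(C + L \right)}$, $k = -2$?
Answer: $\sqrt{613} \approx 24.759$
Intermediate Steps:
$z{\left(W \right)} = -20$ ($z{\left(W \right)} = 5 \left(\left(-2\right) 2\right) = 5 \left(-4\right) = -20$)
$Y{\left(C,L \right)} = 20 + L$ ($Y{\left(C,L \right)} = L - -20 = L + 20 = 20 + L$)
$\sqrt{-63 + y{\left(-11 + 8,Y{\left(6,6 \right)} \right)}} = \sqrt{-63 + \left(20 + 6\right)^{2}} = \sqrt{-63 + 26^{2}} = \sqrt{-63 + 676} = \sqrt{613}$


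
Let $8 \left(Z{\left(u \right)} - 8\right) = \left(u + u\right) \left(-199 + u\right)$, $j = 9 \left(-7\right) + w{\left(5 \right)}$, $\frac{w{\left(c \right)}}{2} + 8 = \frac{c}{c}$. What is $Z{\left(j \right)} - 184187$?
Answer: $-178866$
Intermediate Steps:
$w{\left(c \right)} = -14$ ($w{\left(c \right)} = -16 + 2 \frac{c}{c} = -16 + 2 \cdot 1 = -16 + 2 = -14$)
$j = -77$ ($j = 9 \left(-7\right) - 14 = -63 - 14 = -77$)
$Z{\left(u \right)} = 8 + \frac{u \left(-199 + u\right)}{4}$ ($Z{\left(u \right)} = 8 + \frac{\left(u + u\right) \left(-199 + u\right)}{8} = 8 + \frac{2 u \left(-199 + u\right)}{8} = 8 + \frac{u \left(-199 + u\right)}{4}$)
$Z{\left(j \right)} - 184187 = \left(8 - - \frac{15323}{4} + \frac{\left(-77\right)^{2}}{4}\right) - 184187 = \left(8 + \frac{15323}{4} + \frac{1}{4} \cdot 5929\right) - 184187 = \left(8 + \frac{15323}{4} + \frac{5929}{4}\right) - 184187 = 5321 - 184187 = -178866$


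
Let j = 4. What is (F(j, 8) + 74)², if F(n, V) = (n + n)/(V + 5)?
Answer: 940900/169 ≈ 5567.5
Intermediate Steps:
F(n, V) = 2*n/(5 + V) (F(n, V) = (2*n)/(5 + V) = 2*n/(5 + V))
(F(j, 8) + 74)² = (2*4/(5 + 8) + 74)² = (2*4/13 + 74)² = (2*4*(1/13) + 74)² = (8/13 + 74)² = (970/13)² = 940900/169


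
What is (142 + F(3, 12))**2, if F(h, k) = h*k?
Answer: 31684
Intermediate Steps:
(142 + F(3, 12))**2 = (142 + 3*12)**2 = (142 + 36)**2 = 178**2 = 31684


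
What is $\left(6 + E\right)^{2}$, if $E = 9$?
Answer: $225$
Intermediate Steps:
$\left(6 + E\right)^{2} = \left(6 + 9\right)^{2} = 15^{2} = 225$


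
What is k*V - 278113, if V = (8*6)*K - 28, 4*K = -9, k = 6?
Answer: -278929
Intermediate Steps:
K = -9/4 (K = (¼)*(-9) = -9/4 ≈ -2.2500)
V = -136 (V = (8*6)*(-9/4) - 28 = 48*(-9/4) - 28 = -108 - 28 = -136)
k*V - 278113 = 6*(-136) - 278113 = -816 - 278113 = -278929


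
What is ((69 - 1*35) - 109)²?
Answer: 5625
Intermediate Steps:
((69 - 1*35) - 109)² = ((69 - 35) - 109)² = (34 - 109)² = (-75)² = 5625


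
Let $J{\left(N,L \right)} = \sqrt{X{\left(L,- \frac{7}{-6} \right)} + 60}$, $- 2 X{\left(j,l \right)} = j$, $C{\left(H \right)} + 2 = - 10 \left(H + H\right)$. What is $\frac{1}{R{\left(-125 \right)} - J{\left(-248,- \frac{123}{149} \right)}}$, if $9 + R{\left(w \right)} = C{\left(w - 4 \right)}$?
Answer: $\frac{765562}{1966710775} + \frac{\sqrt{5364894}}{1966710775} \approx 0.00039044$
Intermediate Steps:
$C{\left(H \right)} = -2 - 20 H$ ($C{\left(H \right)} = -2 - 10 \left(H + H\right) = -2 - 10 \cdot 2 H = -2 - 20 H$)
$R{\left(w \right)} = 69 - 20 w$ ($R{\left(w \right)} = -9 - \left(2 + 20 \left(w - 4\right)\right) = -9 - \left(2 + 20 \left(-4 + w\right)\right) = -9 - \left(-78 + 20 w\right) = 69 - 20 w$)
$X{\left(j,l \right)} = - \frac{j}{2}$
$J{\left(N,L \right)} = \sqrt{60 - \frac{L}{2}}$ ($J{\left(N,L \right)} = \sqrt{- \frac{L}{2} + 60} = \sqrt{60 - \frac{L}{2}}$)
$\frac{1}{R{\left(-125 \right)} - J{\left(-248,- \frac{123}{149} \right)}} = \frac{1}{\left(69 - -2500\right) - \frac{\sqrt{240 - 2 \left(- \frac{123}{149}\right)}}{2}} = \frac{1}{\left(69 + 2500\right) - \frac{\sqrt{240 - 2 \left(\left(-123\right) \frac{1}{149}\right)}}{2}} = \frac{1}{2569 - \frac{\sqrt{240 - - \frac{246}{149}}}{2}} = \frac{1}{2569 - \frac{\sqrt{240 + \frac{246}{149}}}{2}} = \frac{1}{2569 - \frac{\sqrt{\frac{36006}{149}}}{2}} = \frac{1}{2569 - \frac{\frac{1}{149} \sqrt{5364894}}{2}} = \frac{1}{2569 - \frac{\sqrt{5364894}}{298}}$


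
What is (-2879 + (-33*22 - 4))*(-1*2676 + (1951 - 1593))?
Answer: 8365662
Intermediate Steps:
(-2879 + (-33*22 - 4))*(-1*2676 + (1951 - 1593)) = (-2879 + (-726 - 4))*(-2676 + 358) = (-2879 - 730)*(-2318) = -3609*(-2318) = 8365662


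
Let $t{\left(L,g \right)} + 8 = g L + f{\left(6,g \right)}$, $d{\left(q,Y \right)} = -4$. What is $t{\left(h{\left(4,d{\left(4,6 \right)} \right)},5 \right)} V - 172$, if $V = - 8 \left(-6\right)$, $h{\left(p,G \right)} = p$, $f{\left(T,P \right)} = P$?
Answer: $644$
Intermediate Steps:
$t{\left(L,g \right)} = -8 + g + L g$ ($t{\left(L,g \right)} = -8 + \left(g L + g\right) = -8 + \left(L g + g\right) = -8 + \left(g + L g\right) = -8 + g + L g$)
$V = 48$ ($V = \left(-1\right) \left(-48\right) = 48$)
$t{\left(h{\left(4,d{\left(4,6 \right)} \right)},5 \right)} V - 172 = \left(-8 + 5 + 4 \cdot 5\right) 48 - 172 = \left(-8 + 5 + 20\right) 48 - 172 = 17 \cdot 48 - 172 = 816 - 172 = 644$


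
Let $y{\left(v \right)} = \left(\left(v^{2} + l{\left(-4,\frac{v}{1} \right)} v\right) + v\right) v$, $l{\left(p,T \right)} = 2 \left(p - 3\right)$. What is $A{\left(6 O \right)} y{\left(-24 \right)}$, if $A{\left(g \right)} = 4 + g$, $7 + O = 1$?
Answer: $681984$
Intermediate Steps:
$O = -6$ ($O = -7 + 1 = -6$)
$l{\left(p,T \right)} = -6 + 2 p$ ($l{\left(p,T \right)} = 2 \left(-3 + p\right) = -6 + 2 p$)
$y{\left(v \right)} = v \left(v^{2} - 13 v\right)$ ($y{\left(v \right)} = \left(\left(v^{2} + \left(-6 + 2 \left(-4\right)\right) v\right) + v\right) v = \left(\left(v^{2} + \left(-6 - 8\right) v\right) + v\right) v = \left(\left(v^{2} - 14 v\right) + v\right) v = \left(v^{2} - 13 v\right) v = v \left(v^{2} - 13 v\right)$)
$A{\left(6 O \right)} y{\left(-24 \right)} = \left(4 + 6 \left(-6\right)\right) \left(-24\right)^{2} \left(-13 - 24\right) = \left(4 - 36\right) 576 \left(-37\right) = \left(-32\right) \left(-21312\right) = 681984$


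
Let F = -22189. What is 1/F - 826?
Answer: -18328115/22189 ≈ -826.00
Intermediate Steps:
1/F - 826 = 1/(-22189) - 826 = -1/22189 - 826 = -18328115/22189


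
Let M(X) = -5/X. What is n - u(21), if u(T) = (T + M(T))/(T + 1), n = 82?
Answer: 18724/231 ≈ 81.056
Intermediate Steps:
u(T) = (T - 5/T)/(1 + T) (u(T) = (T - 5/T)/(T + 1) = (T - 5/T)/(1 + T))
n - u(21) = 82 - (-5 + 21²)/(21*(1 + 21)) = 82 - (-5 + 441)/(21*22) = 82 - 436/(21*22) = 82 - 1*218/231 = 82 - 218/231 = 18724/231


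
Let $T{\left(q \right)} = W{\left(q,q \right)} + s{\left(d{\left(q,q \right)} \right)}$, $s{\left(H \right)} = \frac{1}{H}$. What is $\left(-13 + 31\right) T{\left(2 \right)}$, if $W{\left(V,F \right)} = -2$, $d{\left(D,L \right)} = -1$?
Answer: $-54$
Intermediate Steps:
$T{\left(q \right)} = -3$ ($T{\left(q \right)} = -2 + \frac{1}{-1} = -2 - 1 = -3$)
$\left(-13 + 31\right) T{\left(2 \right)} = \left(-13 + 31\right) \left(-3\right) = 18 \left(-3\right) = -54$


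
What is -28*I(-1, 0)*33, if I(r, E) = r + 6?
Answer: -4620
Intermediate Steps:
I(r, E) = 6 + r
-28*I(-1, 0)*33 = -28*(6 - 1)*33 = -28*5*33 = -140*33 = -4620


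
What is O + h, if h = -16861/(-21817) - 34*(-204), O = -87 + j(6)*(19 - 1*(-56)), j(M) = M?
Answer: 159259144/21817 ≈ 7299.8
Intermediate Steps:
O = 363 (O = -87 + 6*(19 - 1*(-56)) = -87 + 6*(19 + 56) = -87 + 6*75 = -87 + 450 = 363)
h = 151339573/21817 (h = -16861*(-1/21817) - 1*(-6936) = 16861/21817 + 6936 = 151339573/21817 ≈ 6936.8)
O + h = 363 + 151339573/21817 = 159259144/21817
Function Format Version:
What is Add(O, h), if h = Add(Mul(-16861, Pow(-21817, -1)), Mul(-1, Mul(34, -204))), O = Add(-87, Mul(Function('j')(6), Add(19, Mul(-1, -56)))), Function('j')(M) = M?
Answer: Rational(159259144, 21817) ≈ 7299.8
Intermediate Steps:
O = 363 (O = Add(-87, Mul(6, Add(19, Mul(-1, -56)))) = Add(-87, Mul(6, Add(19, 56))) = Add(-87, Mul(6, 75)) = Add(-87, 450) = 363)
h = Rational(151339573, 21817) (h = Add(Mul(-16861, Rational(-1, 21817)), Mul(-1, -6936)) = Add(Rational(16861, 21817), 6936) = Rational(151339573, 21817) ≈ 6936.8)
Add(O, h) = Add(363, Rational(151339573, 21817)) = Rational(159259144, 21817)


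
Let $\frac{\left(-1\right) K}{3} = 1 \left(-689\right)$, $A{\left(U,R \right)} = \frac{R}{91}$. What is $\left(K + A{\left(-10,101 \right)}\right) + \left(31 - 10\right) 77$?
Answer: $\frac{335345}{91} \approx 3685.1$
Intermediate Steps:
$A{\left(U,R \right)} = \frac{R}{91}$ ($A{\left(U,R \right)} = R \frac{1}{91} = \frac{R}{91}$)
$K = 2067$ ($K = - 3 \cdot 1 \left(-689\right) = \left(-3\right) \left(-689\right) = 2067$)
$\left(K + A{\left(-10,101 \right)}\right) + \left(31 - 10\right) 77 = \left(2067 + \frac{1}{91} \cdot 101\right) + \left(31 - 10\right) 77 = \left(2067 + \frac{101}{91}\right) + 21 \cdot 77 = \frac{188198}{91} + 1617 = \frac{335345}{91}$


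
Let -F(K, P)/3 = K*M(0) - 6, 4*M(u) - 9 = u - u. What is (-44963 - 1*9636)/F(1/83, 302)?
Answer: -18126868/5949 ≈ -3047.0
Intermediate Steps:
M(u) = 9/4 (M(u) = 9/4 + (u - u)/4 = 9/4 + (¼)*0 = 9/4 + 0 = 9/4)
F(K, P) = 18 - 27*K/4 (F(K, P) = -3*(K*(9/4) - 6) = -3*(9*K/4 - 6) = -3*(-6 + 9*K/4) = 18 - 27*K/4)
(-44963 - 1*9636)/F(1/83, 302) = (-44963 - 1*9636)/(18 - 27/4/83) = (-44963 - 9636)/(18 - 27/4*1/83) = -54599/(18 - 27/332) = -54599/5949/332 = -54599*332/5949 = -18126868/5949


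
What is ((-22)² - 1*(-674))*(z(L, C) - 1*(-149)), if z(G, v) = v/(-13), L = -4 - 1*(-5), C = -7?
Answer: 2251152/13 ≈ 1.7317e+5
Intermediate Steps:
L = 1 (L = -4 + 5 = 1)
z(G, v) = -v/13 (z(G, v) = v*(-1/13) = -v/13)
((-22)² - 1*(-674))*(z(L, C) - 1*(-149)) = ((-22)² - 1*(-674))*(-1/13*(-7) - 1*(-149)) = (484 + 674)*(7/13 + 149) = 1158*(1944/13) = 2251152/13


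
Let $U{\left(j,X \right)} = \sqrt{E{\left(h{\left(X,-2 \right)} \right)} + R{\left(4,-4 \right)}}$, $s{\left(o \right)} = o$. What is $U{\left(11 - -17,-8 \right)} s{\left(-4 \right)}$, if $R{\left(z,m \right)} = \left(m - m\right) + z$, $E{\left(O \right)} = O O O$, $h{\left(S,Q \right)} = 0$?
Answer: $-8$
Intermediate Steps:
$E{\left(O \right)} = O^{3}$ ($E{\left(O \right)} = O^{2} O = O^{3}$)
$R{\left(z,m \right)} = z$ ($R{\left(z,m \right)} = 0 + z = z$)
$U{\left(j,X \right)} = 2$ ($U{\left(j,X \right)} = \sqrt{0^{3} + 4} = \sqrt{0 + 4} = \sqrt{4} = 2$)
$U{\left(11 - -17,-8 \right)} s{\left(-4 \right)} = 2 \left(-4\right) = -8$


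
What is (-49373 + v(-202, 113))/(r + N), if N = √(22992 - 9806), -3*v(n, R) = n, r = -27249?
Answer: 1343530111/742494815 + 147917*√13186/2227484445 ≈ 1.8171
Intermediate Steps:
v(n, R) = -n/3
N = √13186 ≈ 114.83
(-49373 + v(-202, 113))/(r + N) = (-49373 - ⅓*(-202))/(-27249 + √13186) = (-49373 + 202/3)/(-27249 + √13186) = -147917/(3*(-27249 + √13186))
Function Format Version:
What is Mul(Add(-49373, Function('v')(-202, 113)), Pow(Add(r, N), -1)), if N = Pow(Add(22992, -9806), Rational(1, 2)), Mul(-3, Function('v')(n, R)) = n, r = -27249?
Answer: Add(Rational(1343530111, 742494815), Mul(Rational(147917, 2227484445), Pow(13186, Rational(1, 2)))) ≈ 1.8171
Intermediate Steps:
Function('v')(n, R) = Mul(Rational(-1, 3), n)
N = Pow(13186, Rational(1, 2)) ≈ 114.83
Mul(Add(-49373, Function('v')(-202, 113)), Pow(Add(r, N), -1)) = Mul(Add(-49373, Mul(Rational(-1, 3), -202)), Pow(Add(-27249, Pow(13186, Rational(1, 2))), -1)) = Mul(Add(-49373, Rational(202, 3)), Pow(Add(-27249, Pow(13186, Rational(1, 2))), -1)) = Mul(Rational(-147917, 3), Pow(Add(-27249, Pow(13186, Rational(1, 2))), -1))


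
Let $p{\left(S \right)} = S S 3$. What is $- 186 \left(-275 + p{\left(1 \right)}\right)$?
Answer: $50592$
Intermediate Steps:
$p{\left(S \right)} = 3 S^{2}$ ($p{\left(S \right)} = S^{2} \cdot 3 = 3 S^{2}$)
$- 186 \left(-275 + p{\left(1 \right)}\right) = - 186 \left(-275 + 3 \cdot 1^{2}\right) = - 186 \left(-275 + 3 \cdot 1\right) = - 186 \left(-275 + 3\right) = \left(-186\right) \left(-272\right) = 50592$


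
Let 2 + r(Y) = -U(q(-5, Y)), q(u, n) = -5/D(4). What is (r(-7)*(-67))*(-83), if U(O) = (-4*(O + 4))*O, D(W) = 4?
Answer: -350343/4 ≈ -87586.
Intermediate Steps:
q(u, n) = -5/4
U(O) = O*(-16 - 4*O) (U(O) = (-4*(4 + O))*O = (-16 - 4*O)*O = O*(-16 - 4*O))
r(Y) = -63/4 (r(Y) = -2 - (-4)*(-5)*(4 - 5/4)/4 = -2 - (-4)*(-5)*11/(4*4) = -2 - 1*55/4 = -2 - 55/4 = -63/4)
(r(-7)*(-67))*(-83) = -63/4*(-67)*(-83) = (4221/4)*(-83) = -350343/4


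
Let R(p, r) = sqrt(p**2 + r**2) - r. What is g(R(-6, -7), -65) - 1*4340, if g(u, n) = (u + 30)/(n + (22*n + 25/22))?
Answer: -142634914/32865 - 22*sqrt(85)/32865 ≈ -4340.0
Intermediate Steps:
g(u, n) = (30 + u)/(25/22 + 23*n) (g(u, n) = (30 + u)/(n + (22*n + 25*(1/22))) = (30 + u)/(n + (22*n + 25/22)) = (30 + u)/(n + (25/22 + 22*n)) = (30 + u)/(25/22 + 23*n))
g(R(-6, -7), -65) - 1*4340 = 22*(30 + (sqrt((-6)**2 + (-7)**2) - 1*(-7)))/(25 + 506*(-65)) - 1*4340 = 22*(30 + (sqrt(36 + 49) + 7))/(25 - 32890) - 4340 = 22*(30 + (sqrt(85) + 7))/(-32865) - 4340 = 22*(-1/32865)*(30 + (7 + sqrt(85))) - 4340 = 22*(-1/32865)*(37 + sqrt(85)) - 4340 = (-814/32865 - 22*sqrt(85)/32865) - 4340 = -142634914/32865 - 22*sqrt(85)/32865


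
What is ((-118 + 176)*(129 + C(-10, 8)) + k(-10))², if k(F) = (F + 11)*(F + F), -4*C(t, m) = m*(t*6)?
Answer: 207994084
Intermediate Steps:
C(t, m) = -3*m*t/2 (C(t, m) = -m*t*6/4 = -m*6*t/4 = -3*m*t/2)
k(F) = 2*F*(11 + F) (k(F) = (11 + F)*(2*F) = 2*F*(11 + F))
((-118 + 176)*(129 + C(-10, 8)) + k(-10))² = ((-118 + 176)*(129 - 3/2*8*(-10)) + 2*(-10)*(11 - 10))² = (58*(129 + 120) + 2*(-10)*1)² = (58*249 - 20)² = (14442 - 20)² = 14422² = 207994084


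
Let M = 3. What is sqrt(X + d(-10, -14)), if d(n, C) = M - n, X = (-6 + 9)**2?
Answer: sqrt(22) ≈ 4.6904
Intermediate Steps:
X = 9 (X = 3**2 = 9)
d(n, C) = 3 - n
sqrt(X + d(-10, -14)) = sqrt(9 + (3 - 1*(-10))) = sqrt(9 + (3 + 10)) = sqrt(9 + 13) = sqrt(22)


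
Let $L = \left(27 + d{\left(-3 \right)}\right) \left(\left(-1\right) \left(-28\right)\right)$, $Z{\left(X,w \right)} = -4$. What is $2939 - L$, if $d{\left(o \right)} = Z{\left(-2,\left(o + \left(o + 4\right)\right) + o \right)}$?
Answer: $2295$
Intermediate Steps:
$d{\left(o \right)} = -4$
$L = 644$ ($L = \left(27 - 4\right) \left(\left(-1\right) \left(-28\right)\right) = 23 \cdot 28 = 644$)
$2939 - L = 2939 - 644 = 2295$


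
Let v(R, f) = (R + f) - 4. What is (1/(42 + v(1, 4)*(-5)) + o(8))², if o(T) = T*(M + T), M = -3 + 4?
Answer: 7102225/1369 ≈ 5187.9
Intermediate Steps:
v(R, f) = -4 + R + f
M = 1
o(T) = T*(1 + T)
(1/(42 + v(1, 4)*(-5)) + o(8))² = (1/(42 + (-4 + 1 + 4)*(-5)) + 8*(1 + 8))² = (1/(42 + 1*(-5)) + 8*9)² = (1/(42 - 5) + 72)² = (1/37 + 72)² = (2665/37)² = 7102225/1369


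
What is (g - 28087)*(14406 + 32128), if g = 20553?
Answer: -350587156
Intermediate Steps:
(g - 28087)*(14406 + 32128) = (20553 - 28087)*(14406 + 32128) = -7534*46534 = -350587156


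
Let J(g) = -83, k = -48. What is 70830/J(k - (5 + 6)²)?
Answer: -70830/83 ≈ -853.37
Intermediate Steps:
70830/J(k - (5 + 6)²) = 70830/(-83) = 70830*(-1/83) = -70830/83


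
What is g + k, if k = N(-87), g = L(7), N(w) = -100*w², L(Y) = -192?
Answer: -757092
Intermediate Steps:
g = -192
k = -756900 (k = -100*(-87)² = -100*7569 = -756900)
g + k = -192 - 756900 = -757092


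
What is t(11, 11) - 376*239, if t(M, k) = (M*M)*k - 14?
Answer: -88547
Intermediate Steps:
t(M, k) = -14 + k*M**2 (t(M, k) = M**2*k - 14 = k*M**2 - 14 = -14 + k*M**2)
t(11, 11) - 376*239 = (-14 + 11*11**2) - 376*239 = (-14 + 11*121) - 89864 = (-14 + 1331) - 89864 = 1317 - 89864 = -88547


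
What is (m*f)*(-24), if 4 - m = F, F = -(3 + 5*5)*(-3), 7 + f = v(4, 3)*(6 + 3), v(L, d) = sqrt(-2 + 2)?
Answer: -13440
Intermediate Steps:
v(L, d) = 0 (v(L, d) = sqrt(0) = 0)
f = -7 (f = -7 + 0*(6 + 3) = -7 + 0*9 = -7 + 0 = -7)
F = 84 (F = -(3 + 25)*(-3) = -28*(-3) = -1*(-84) = 84)
m = -80 (m = 4 - 1*84 = 4 - 84 = -80)
(m*f)*(-24) = -80*(-7)*(-24) = 560*(-24) = -13440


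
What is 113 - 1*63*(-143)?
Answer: 9122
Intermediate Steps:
113 - 1*63*(-143) = 113 - 63*(-143) = 113 + 9009 = 9122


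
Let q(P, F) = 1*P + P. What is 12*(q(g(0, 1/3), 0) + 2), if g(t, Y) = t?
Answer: 24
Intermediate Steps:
q(P, F) = 2*P (q(P, F) = P + P = 2*P)
12*(q(g(0, 1/3), 0) + 2) = 12*(2*0 + 2) = 12*(0 + 2) = 12*2 = 24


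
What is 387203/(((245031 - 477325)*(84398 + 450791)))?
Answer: -387203/124321193566 ≈ -3.1145e-6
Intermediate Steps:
387203/(((245031 - 477325)*(84398 + 450791))) = 387203/((-232294*535189)) = 387203/(-124321193566) = 387203*(-1/124321193566) = -387203/124321193566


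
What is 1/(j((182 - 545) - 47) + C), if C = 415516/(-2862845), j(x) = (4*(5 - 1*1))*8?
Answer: 2862845/366028644 ≈ 0.0078214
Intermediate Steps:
j(x) = 128 (j(x) = (4*(5 - 1))*8 = (4*4)*8 = 16*8 = 128)
C = -415516/2862845 (C = 415516*(-1/2862845) = -415516/2862845 ≈ -0.14514)
1/(j((182 - 545) - 47) + C) = 1/(128 - 415516/2862845) = 1/(366028644/2862845) = 2862845/366028644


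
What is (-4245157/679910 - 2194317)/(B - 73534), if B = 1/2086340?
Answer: 44467127612451074/1490138597954567 ≈ 29.841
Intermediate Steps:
B = 1/2086340 ≈ 4.7931e-7
(-4245157/679910 - 2194317)/(B - 73534) = (-4245157/679910 - 2194317)/(1/2086340 - 73534) = (-4245157*1/679910 - 2194317)/(-153416925559/2086340) = (-606451/97130 - 2194317)*(-2086340/153416925559) = -213134616661/97130*(-2086340/153416925559) = 44467127612451074/1490138597954567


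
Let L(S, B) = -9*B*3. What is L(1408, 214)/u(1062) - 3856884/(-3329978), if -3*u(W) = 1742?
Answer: 16110132645/1450205419 ≈ 11.109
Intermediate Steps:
L(S, B) = -27*B
u(W) = -1742/3 (u(W) = -1/3*1742 = -1742/3)
L(1408, 214)/u(1062) - 3856884/(-3329978) = (-27*214)/(-1742/3) - 3856884/(-3329978) = -5778*(-3/1742) - 3856884*(-1/3329978) = 8667/871 + 1928442/1664989 = 16110132645/1450205419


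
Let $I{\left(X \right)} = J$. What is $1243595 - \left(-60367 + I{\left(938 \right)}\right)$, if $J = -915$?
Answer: $1304877$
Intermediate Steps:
$I{\left(X \right)} = -915$
$1243595 - \left(-60367 + I{\left(938 \right)}\right) = 1243595 + \left(60367 - -915\right) = 1243595 + \left(60367 + 915\right) = 1243595 + 61282 = 1304877$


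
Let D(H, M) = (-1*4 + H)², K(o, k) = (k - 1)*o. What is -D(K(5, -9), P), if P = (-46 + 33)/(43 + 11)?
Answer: -2916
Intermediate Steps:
K(o, k) = o*(-1 + k) (K(o, k) = (-1 + k)*o = o*(-1 + k))
P = -13/54 ≈ -0.24074
D(H, M) = (-4 + H)²
-D(K(5, -9), P) = -(-4 + 5*(-1 - 9))² = -(-4 + 5*(-10))² = -(-4 - 50)² = -1*(-54)² = -1*2916 = -2916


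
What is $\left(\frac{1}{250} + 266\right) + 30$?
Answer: $\frac{74001}{250} \approx 296.0$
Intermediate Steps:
$\left(\frac{1}{250} + 266\right) + 30 = \frac{66501}{250} + 30 = \frac{74001}{250}$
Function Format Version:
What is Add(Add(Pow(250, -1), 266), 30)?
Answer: Rational(74001, 250) ≈ 296.00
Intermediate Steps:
Add(Add(Pow(250, -1), 266), 30) = Add(Add(Rational(1, 250), 266), 30) = Add(Rational(66501, 250), 30) = Rational(74001, 250)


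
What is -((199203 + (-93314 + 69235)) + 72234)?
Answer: -247358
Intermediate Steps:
-((199203 + (-93314 + 69235)) + 72234) = -((199203 - 24079) + 72234) = -(175124 + 72234) = -1*247358 = -247358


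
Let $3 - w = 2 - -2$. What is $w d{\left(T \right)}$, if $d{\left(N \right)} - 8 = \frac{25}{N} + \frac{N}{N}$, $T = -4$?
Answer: $- \frac{11}{4} \approx -2.75$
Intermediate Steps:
$w = -1$ ($w = 3 - \left(2 - -2\right) = 3 - \left(2 + 2\right) = 3 - 4 = -1$)
$d{\left(N \right)} = 9 + \frac{25}{N}$ ($d{\left(N \right)} = 8 + \left(\frac{25}{N} + \frac{N}{N}\right) = 8 + \left(\frac{25}{N} + 1\right) = 8 + \left(1 + \frac{25}{N}\right) = 9 + \frac{25}{N}$)
$w d{\left(T \right)} = - (9 + \frac{25}{-4}) = - (9 + 25 \left(- \frac{1}{4}\right)) = - (9 - \frac{25}{4}) = \left(-1\right) \frac{11}{4} = - \frac{11}{4}$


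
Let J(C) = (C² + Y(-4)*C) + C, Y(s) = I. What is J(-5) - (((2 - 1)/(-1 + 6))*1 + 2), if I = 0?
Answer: 89/5 ≈ 17.800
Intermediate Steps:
Y(s) = 0
J(C) = C + C² (J(C) = (C² + 0*C) + C = (C² + 0) + C = C² + C = C + C²)
J(-5) - (((2 - 1)/(-1 + 6))*1 + 2) = -5*(1 - 5) - (((2 - 1)/(-1 + 6))*1 + 2) = -5*(-4) - ((1/5)*1 + 2) = 20 - ((1*(⅕))*1 + 2) = 20 - ((⅕)*1 + 2) = 20 - (⅕ + 2) = 20 - 1*11/5 = 20 - 11/5 = 89/5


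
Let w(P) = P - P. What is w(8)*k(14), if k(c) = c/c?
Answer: 0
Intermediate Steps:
k(c) = 1
w(P) = 0
w(8)*k(14) = 0*1 = 0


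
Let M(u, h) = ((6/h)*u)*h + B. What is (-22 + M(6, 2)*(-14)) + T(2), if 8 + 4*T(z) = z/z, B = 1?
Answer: -2167/4 ≈ -541.75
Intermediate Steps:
M(u, h) = 1 + 6*u (M(u, h) = ((6/h)*u)*h + 1 = (6*u/h)*h + 1 = 6*u + 1 = 1 + 6*u)
T(z) = -7/4 (T(z) = -2 + (z/z)/4 = -2 + (¼)*1 = -2 + ¼ = -7/4)
(-22 + M(6, 2)*(-14)) + T(2) = (-22 + (1 + 6*6)*(-14)) - 7/4 = (-22 + (1 + 36)*(-14)) - 7/4 = (-22 + 37*(-14)) - 7/4 = (-22 - 518) - 7/4 = -540 - 7/4 = -2167/4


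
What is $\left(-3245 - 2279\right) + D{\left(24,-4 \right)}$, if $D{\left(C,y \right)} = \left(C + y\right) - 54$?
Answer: $-5558$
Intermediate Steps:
$D{\left(C,y \right)} = -54 + C + y$
$\left(-3245 - 2279\right) + D{\left(24,-4 \right)} = \left(-3245 - 2279\right) - 34 = -5524 - 34 = -5558$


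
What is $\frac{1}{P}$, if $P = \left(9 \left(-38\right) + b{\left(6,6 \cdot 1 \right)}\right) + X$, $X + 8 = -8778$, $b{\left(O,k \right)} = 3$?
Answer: $- \frac{1}{9125} \approx -0.00010959$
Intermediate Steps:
$X = -8786$ ($X = -8 - 8778 = -8786$)
$P = -9125$ ($P = \left(9 \left(-38\right) + 3\right) - 8786 = \left(-342 + 3\right) - 8786 = -339 - 8786 = -9125$)
$\frac{1}{P} = \frac{1}{-9125} = - \frac{1}{9125}$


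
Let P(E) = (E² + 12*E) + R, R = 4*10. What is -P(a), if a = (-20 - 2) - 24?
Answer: -1604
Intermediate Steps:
a = -46 (a = -22 - 24 = -46)
R = 40
P(E) = 40 + E² + 12*E (P(E) = (E² + 12*E) + 40 = 40 + E² + 12*E)
-P(a) = -(40 + (-46)² + 12*(-46)) = -(40 + 2116 - 552) = -1*1604 = -1604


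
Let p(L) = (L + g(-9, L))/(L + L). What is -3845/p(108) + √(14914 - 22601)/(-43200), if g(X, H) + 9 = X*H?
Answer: 92280/97 - I*√7687/43200 ≈ 951.34 - 0.0020295*I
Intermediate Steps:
g(X, H) = -9 + H*X (g(X, H) = -9 + X*H = -9 + H*X)
p(L) = (-9 - 8*L)/(2*L) (p(L) = (L + (-9 + L*(-9)))/(L + L) = (L + (-9 - 9*L))/((2*L)) = (-9 - 8*L)*(1/(2*L)) = (-9 - 8*L)/(2*L))
-3845/p(108) + √(14914 - 22601)/(-43200) = -3845/(-4 - 9/2/108) + √(14914 - 22601)/(-43200) = -3845/(-4 - 9/2*1/108) + √(-7687)*(-1/43200) = -3845/(-4 - 1/24) + (I*√7687)*(-1/43200) = -3845/(-97/24) - I*√7687/43200 = -3845*(-24/97) - I*√7687/43200 = 92280/97 - I*√7687/43200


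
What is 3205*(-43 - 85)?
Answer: -410240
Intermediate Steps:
3205*(-43 - 85) = 3205*(-128) = -410240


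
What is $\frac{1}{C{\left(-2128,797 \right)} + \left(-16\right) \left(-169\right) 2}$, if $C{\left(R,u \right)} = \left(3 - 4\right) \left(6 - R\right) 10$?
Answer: $- \frac{1}{15932} \approx -6.2767 \cdot 10^{-5}$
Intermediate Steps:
$C{\left(R,u \right)} = -60 + 10 R$ ($C{\left(R,u \right)} = \left(3 - 4\right) \left(6 - R\right) 10 = - (6 - R) 10 = \left(-6 + R\right) 10 = -60 + 10 R$)
$\frac{1}{C{\left(-2128,797 \right)} + \left(-16\right) \left(-169\right) 2} = \frac{1}{\left(-60 + 10 \left(-2128\right)\right) + \left(-16\right) \left(-169\right) 2} = \frac{1}{\left(-60 - 21280\right) + 2704 \cdot 2} = \frac{1}{-21340 + 5408} = \frac{1}{-15932} = - \frac{1}{15932}$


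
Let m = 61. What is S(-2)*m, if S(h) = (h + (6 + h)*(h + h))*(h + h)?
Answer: 4392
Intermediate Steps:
S(h) = 2*h*(h + 2*h*(6 + h)) (S(h) = (h + (6 + h)*(2*h))*(2*h) = (h + 2*h*(6 + h))*(2*h) = 2*h*(h + 2*h*(6 + h)))
S(-2)*m = ((-2)**2*(26 + 4*(-2)))*61 = (4*(26 - 8))*61 = (4*18)*61 = 72*61 = 4392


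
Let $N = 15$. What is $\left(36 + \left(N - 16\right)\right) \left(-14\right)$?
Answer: $-490$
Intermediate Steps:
$\left(36 + \left(N - 16\right)\right) \left(-14\right) = \left(36 + \left(15 - 16\right)\right) \left(-14\right) = \left(36 - 1\right) \left(-14\right) = 35 \left(-14\right) = -490$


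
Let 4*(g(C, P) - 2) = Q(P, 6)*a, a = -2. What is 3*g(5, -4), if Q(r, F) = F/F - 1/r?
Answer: 33/8 ≈ 4.1250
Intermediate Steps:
Q(r, F) = 1 - 1/r
g(C, P) = 2 - (-1 + P)/(2*P) (g(C, P) = 2 + (((-1 + P)/P)*(-2))/4 = 2 + (-2*(-1 + P)/P)/4 = 2 - (-1 + P)/(2*P))
3*g(5, -4) = 3*((½)*(1 + 3*(-4))/(-4)) = 3*((½)*(-¼)*(1 - 12)) = 3*((½)*(-¼)*(-11)) = 3*(11/8) = 33/8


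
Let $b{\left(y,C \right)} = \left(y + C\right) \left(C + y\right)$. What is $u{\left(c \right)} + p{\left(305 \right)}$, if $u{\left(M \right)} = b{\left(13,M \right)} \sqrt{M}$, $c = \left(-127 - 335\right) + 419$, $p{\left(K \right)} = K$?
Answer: $305 + 900 i \sqrt{43} \approx 305.0 + 5901.7 i$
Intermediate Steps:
$b{\left(y,C \right)} = \left(C + y\right)^{2}$ ($b{\left(y,C \right)} = \left(C + y\right) \left(C + y\right) = \left(C + y\right)^{2}$)
$c = -43$ ($c = -462 + 419 = -43$)
$u{\left(M \right)} = \sqrt{M} \left(13 + M\right)^{2}$ ($u{\left(M \right)} = \left(M + 13\right)^{2} \sqrt{M} = \left(13 + M\right)^{2} \sqrt{M} = \sqrt{M} \left(13 + M\right)^{2}$)
$u{\left(c \right)} + p{\left(305 \right)} = \sqrt{-43} \left(13 - 43\right)^{2} + 305 = i \sqrt{43} \left(-30\right)^{2} + 305 = i \sqrt{43} \cdot 900 + 305 = 900 i \sqrt{43} + 305 = 305 + 900 i \sqrt{43}$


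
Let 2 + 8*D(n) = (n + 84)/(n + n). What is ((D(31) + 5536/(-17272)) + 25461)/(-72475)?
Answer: -27264905641/77610868400 ≈ -0.35130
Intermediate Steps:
D(n) = -¼ + (84 + n)/(16*n) (D(n) = -¼ + ((n + 84)/(n + n))/8 = -¼ + ((84 + n)/((2*n)))/8 = -¼ + ((84 + n)*(1/(2*n)))/8 = -¼ + ((84 + n)/(2*n))/8 = -¼ + (84 + n)/(16*n))
((D(31) + 5536/(-17272)) + 25461)/(-72475) = (((3/16)*(28 - 1*31)/31 + 5536/(-17272)) + 25461)/(-72475) = (((3/16)*(1/31)*(28 - 31) + 5536*(-1/17272)) + 25461)*(-1/72475) = (((3/16)*(1/31)*(-3) - 692/2159) + 25461)*(-1/72475) = ((-9/496 - 692/2159) + 25461)*(-1/72475) = (-362663/1070864 + 25461)*(-1/72475) = (27264905641/1070864)*(-1/72475) = -27264905641/77610868400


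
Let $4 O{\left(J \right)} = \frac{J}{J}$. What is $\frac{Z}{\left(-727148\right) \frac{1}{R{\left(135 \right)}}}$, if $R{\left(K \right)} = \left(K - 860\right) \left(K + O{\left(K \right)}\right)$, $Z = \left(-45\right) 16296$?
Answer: $- \frac{35953304625}{363574} \approx -98889.0$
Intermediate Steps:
$O{\left(J \right)} = \frac{1}{4}$ ($O{\left(J \right)} = \frac{J \frac{1}{J}}{4} = \frac{1}{4} \cdot 1 = \frac{1}{4}$)
$Z = -733320$
$R{\left(K \right)} = \left(-860 + K\right) \left(\frac{1}{4} + K\right)$ ($R{\left(K \right)} = \left(K - 860\right) \left(K + \frac{1}{4}\right) = \left(-860 + K\right) \left(\frac{1}{4} + K\right)$)
$\frac{Z}{\left(-727148\right) \frac{1}{R{\left(135 \right)}}} = - \frac{733320}{\left(-727148\right) \frac{1}{-215 + 135^{2} - \frac{464265}{4}}} = - \frac{733320}{\left(-727148\right) \frac{1}{-215 + 18225 - \frac{464265}{4}}} = - \frac{733320}{\left(-727148\right) \frac{1}{- \frac{392225}{4}}} = - \frac{733320}{\left(-727148\right) \left(- \frac{4}{392225}\right)} = - \frac{733320}{\frac{2908592}{392225}} = \left(-733320\right) \frac{392225}{2908592} = - \frac{35953304625}{363574}$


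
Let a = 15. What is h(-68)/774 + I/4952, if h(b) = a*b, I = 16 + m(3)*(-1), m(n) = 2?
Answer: -420017/319404 ≈ -1.3150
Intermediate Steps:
I = 14 (I = 16 + 2*(-1) = 16 - 2 = 14)
h(b) = 15*b
h(-68)/774 + I/4952 = (15*(-68))/774 + 14/4952 = -1020*1/774 + 14*(1/4952) = -170/129 + 7/2476 = -420017/319404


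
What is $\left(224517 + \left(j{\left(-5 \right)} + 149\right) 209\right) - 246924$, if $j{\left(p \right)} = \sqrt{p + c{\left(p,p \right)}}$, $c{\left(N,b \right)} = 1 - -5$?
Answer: $8943$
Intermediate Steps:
$c{\left(N,b \right)} = 6$ ($c{\left(N,b \right)} = 1 + 5 = 6$)
$j{\left(p \right)} = \sqrt{6 + p}$ ($j{\left(p \right)} = \sqrt{p + 6} = \sqrt{6 + p}$)
$\left(224517 + \left(j{\left(-5 \right)} + 149\right) 209\right) - 246924 = \left(224517 + \left(\sqrt{6 - 5} + 149\right) 209\right) - 246924 = \left(224517 + \left(\sqrt{1} + 149\right) 209\right) - 246924 = \left(224517 + \left(1 + 149\right) 209\right) - 246924 = \left(224517 + 150 \cdot 209\right) - 246924 = \left(224517 + 31350\right) - 246924 = 255867 - 246924 = 8943$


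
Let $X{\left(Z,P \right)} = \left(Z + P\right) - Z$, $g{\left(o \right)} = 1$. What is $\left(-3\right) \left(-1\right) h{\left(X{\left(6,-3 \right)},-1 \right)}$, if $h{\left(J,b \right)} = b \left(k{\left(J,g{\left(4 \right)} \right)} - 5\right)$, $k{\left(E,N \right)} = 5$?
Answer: $0$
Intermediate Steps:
$X{\left(Z,P \right)} = P$ ($X{\left(Z,P \right)} = \left(P + Z\right) - Z = P$)
$h{\left(J,b \right)} = 0$ ($h{\left(J,b \right)} = b \left(5 - 5\right) = b 0 = 0$)
$\left(-3\right) \left(-1\right) h{\left(X{\left(6,-3 \right)},-1 \right)} = \left(-3\right) \left(-1\right) 0 = 3 \cdot 0 = 0$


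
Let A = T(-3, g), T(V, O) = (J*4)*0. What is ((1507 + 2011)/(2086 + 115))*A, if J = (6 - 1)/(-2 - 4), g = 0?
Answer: 0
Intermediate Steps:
J = -⅚ (J = 5/(-6) = 5*(-⅙) = -⅚ ≈ -0.83333)
T(V, O) = 0 (T(V, O) = -⅚*4*0 = -10/3*0 = 0)
A = 0
((1507 + 2011)/(2086 + 115))*A = ((1507 + 2011)/(2086 + 115))*0 = (3518/2201)*0 = 0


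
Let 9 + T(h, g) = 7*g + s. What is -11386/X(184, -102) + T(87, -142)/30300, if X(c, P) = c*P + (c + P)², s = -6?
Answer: 83210851/91233300 ≈ 0.91207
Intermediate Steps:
T(h, g) = -15 + 7*g (T(h, g) = -9 + (7*g - 6) = -9 + (-6 + 7*g) = -15 + 7*g)
X(c, P) = (P + c)² + P*c (X(c, P) = P*c + (P + c)² = (P + c)² + P*c)
-11386/X(184, -102) + T(87, -142)/30300 = -11386/((-102 + 184)² - 102*184) + (-15 + 7*(-142))/30300 = -11386/(82² - 18768) + (-15 - 994)*(1/30300) = -11386/(6724 - 18768) - 1009*1/30300 = -11386/(-12044) - 1009/30300 = -11386*(-1/12044) - 1009/30300 = 5693/6022 - 1009/30300 = 83210851/91233300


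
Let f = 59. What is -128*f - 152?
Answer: -7704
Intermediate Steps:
-128*f - 152 = -128*59 - 152 = -7552 - 152 = -7704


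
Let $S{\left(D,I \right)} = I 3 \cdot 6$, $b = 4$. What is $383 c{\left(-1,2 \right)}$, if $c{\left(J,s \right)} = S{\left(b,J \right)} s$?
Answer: $-13788$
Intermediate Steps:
$S{\left(D,I \right)} = 18 I$ ($S{\left(D,I \right)} = 3 I 6 = 18 I$)
$c{\left(J,s \right)} = 18 J s$
$383 c{\left(-1,2 \right)} = 383 \cdot 18 \left(-1\right) 2 = 383 \left(-36\right) = -13788$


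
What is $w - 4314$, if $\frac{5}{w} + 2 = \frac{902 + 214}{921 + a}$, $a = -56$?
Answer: $- \frac{2653121}{614} \approx -4321.0$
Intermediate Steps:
$w = - \frac{4325}{614}$ ($w = \frac{5}{-2 + \frac{902 + 214}{921 - 56}} = \frac{5}{-2 + \frac{1116}{865}} = \frac{5}{- \frac{614}{865}} = 5 \left(- \frac{865}{614}\right) = - \frac{4325}{614} \approx -7.044$)
$w - 4314 = - \frac{4325}{614} - 4314 = - \frac{2653121}{614}$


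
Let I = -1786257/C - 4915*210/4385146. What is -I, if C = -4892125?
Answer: -1391795459886/10726341187625 ≈ -0.12976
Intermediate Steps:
I = 1391795459886/10726341187625 (I = -1786257/(-4892125) - 4915*210/4385146 = -1786257*(-1/4892125) - 1032150*1/4385146 = 1786257/4892125 - 516075/2192573 = 1391795459886/10726341187625 ≈ 0.12976)
-I = -1*1391795459886/10726341187625 = -1391795459886/10726341187625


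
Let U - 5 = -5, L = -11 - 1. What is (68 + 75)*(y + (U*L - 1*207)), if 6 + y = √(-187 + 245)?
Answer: -30459 + 143*√58 ≈ -29370.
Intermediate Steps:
L = -12
U = 0 (U = 5 - 5 = 0)
y = -6 + √58 (y = -6 + √(-187 + 245) = -6 + √58 ≈ 1.6158)
(68 + 75)*(y + (U*L - 1*207)) = (68 + 75)*((-6 + √58) + (0*(-12) - 1*207)) = 143*((-6 + √58) + (0 - 207)) = 143*((-6 + √58) - 207) = 143*(-213 + √58) = -30459 + 143*√58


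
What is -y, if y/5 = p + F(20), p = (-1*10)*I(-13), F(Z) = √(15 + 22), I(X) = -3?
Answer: -150 - 5*√37 ≈ -180.41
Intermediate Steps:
F(Z) = √37
p = 30 (p = -1*10*(-3) = -10*(-3) = 30)
y = 150 + 5*√37 (y = 5*(30 + √37) = 150 + 5*√37 ≈ 180.41)
-y = -(150 + 5*√37) = -150 - 5*√37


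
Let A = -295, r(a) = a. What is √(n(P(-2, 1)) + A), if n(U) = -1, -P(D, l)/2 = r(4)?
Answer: 2*I*√74 ≈ 17.205*I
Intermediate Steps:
P(D, l) = -8 (P(D, l) = -2*4 = -8)
√(n(P(-2, 1)) + A) = √(-1 - 295) = √(-296) = 2*I*√74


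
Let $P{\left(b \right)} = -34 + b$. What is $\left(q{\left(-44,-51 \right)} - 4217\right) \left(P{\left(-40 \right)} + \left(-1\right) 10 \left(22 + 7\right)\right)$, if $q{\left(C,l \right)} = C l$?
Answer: $718172$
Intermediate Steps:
$\left(q{\left(-44,-51 \right)} - 4217\right) \left(P{\left(-40 \right)} + \left(-1\right) 10 \left(22 + 7\right)\right) = \left(\left(-44\right) \left(-51\right) - 4217\right) \left(\left(-34 - 40\right) + \left(-1\right) 10 \left(22 + 7\right)\right) = \left(2244 - 4217\right) \left(-74 - 290\right) = - 1973 \left(-74 - 290\right) = \left(-1973\right) \left(-364\right) = 718172$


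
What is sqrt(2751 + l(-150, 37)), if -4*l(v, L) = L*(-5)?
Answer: sqrt(11189)/2 ≈ 52.889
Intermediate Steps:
l(v, L) = 5*L/4 (l(v, L) = -L*(-5)/4 = -(-5)*L/4 = 5*L/4)
sqrt(2751 + l(-150, 37)) = sqrt(2751 + (5/4)*37) = sqrt(2751 + 185/4) = sqrt(11189/4) = sqrt(11189)/2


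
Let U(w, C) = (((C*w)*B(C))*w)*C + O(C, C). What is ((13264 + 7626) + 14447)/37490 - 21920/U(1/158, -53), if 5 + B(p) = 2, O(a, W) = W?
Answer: 20561987778103/49918647310 ≈ 411.91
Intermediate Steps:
B(p) = -3 (B(p) = -5 + 2 = -3)
U(w, C) = C - 3*C**2*w**2 (U(w, C) = (((C*w)*(-3))*w)*C + C = ((-3*C*w)*w)*C + C = (-3*C*w**2)*C + C = -3*C**2*w**2 + C = C - 3*C**2*w**2)
((13264 + 7626) + 14447)/37490 - 21920/U(1/158, -53) = ((13264 + 7626) + 14447)/37490 - 21920*(-1/(53*(1 - 3*(-53)*(1/158)**2))) = (20890 + 14447)*(1/37490) - 21920*(-1/(53*(1 - 3*(-53)*(1/158)**2))) = 35337*(1/37490) - 21920*(-1/(53*(1 - 3*(-53)*1/24964))) = 35337/37490 - 21920*(-1/(53*(1 + 159/24964))) = 35337/37490 - 21920/((-53*25123/24964)) = 35337/37490 - 21920/(-1331519/24964) = 35337/37490 - 21920*(-24964/1331519) = 35337/37490 + 547210880/1331519 = 20561987778103/49918647310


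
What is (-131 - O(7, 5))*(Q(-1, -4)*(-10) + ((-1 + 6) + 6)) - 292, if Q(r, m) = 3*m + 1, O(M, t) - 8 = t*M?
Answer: -21346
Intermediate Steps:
O(M, t) = 8 + M*t (O(M, t) = 8 + t*M = 8 + M*t)
Q(r, m) = 1 + 3*m
(-131 - O(7, 5))*(Q(-1, -4)*(-10) + ((-1 + 6) + 6)) - 292 = (-131 - (8 + 7*5))*((1 + 3*(-4))*(-10) + ((-1 + 6) + 6)) - 292 = (-131 - (8 + 35))*((1 - 12)*(-10) + (5 + 6)) - 292 = (-131 - 1*43)*(-11*(-10) + 11) - 292 = (-131 - 43)*(110 + 11) - 292 = -174*121 - 292 = -21054 - 292 = -21346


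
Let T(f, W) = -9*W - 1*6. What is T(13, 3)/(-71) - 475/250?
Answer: -1019/710 ≈ -1.4352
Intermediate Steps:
T(f, W) = -6 - 9*W (T(f, W) = -9*W - 6 = -6 - 9*W)
T(13, 3)/(-71) - 475/250 = (-6 - 9*3)/(-71) - 475/250 = (-6 - 27)*(-1/71) - 475*1/250 = -33*(-1/71) - 19/10 = 33/71 - 19/10 = -1019/710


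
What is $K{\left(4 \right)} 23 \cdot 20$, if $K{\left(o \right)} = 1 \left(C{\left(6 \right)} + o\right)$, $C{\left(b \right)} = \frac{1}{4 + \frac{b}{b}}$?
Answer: $1932$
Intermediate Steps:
$C{\left(b \right)} = \frac{1}{5}$ ($C{\left(b \right)} = \frac{1}{4 + 1} = \frac{1}{5}$)
$K{\left(o \right)} = \frac{1}{5} + o$ ($K{\left(o \right)} = 1 \left(\frac{1}{5} + o\right) = \frac{1}{5} + o$)
$K{\left(4 \right)} 23 \cdot 20 = \left(\frac{1}{5} + 4\right) 23 \cdot 20 = \frac{21}{5} \cdot 23 \cdot 20 = \frac{483}{5} \cdot 20 = 1932$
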